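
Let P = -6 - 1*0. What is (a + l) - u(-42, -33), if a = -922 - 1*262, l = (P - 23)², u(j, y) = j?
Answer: -301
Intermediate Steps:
P = -6 (P = -6 + 0 = -6)
l = 841 (l = (-6 - 23)² = (-29)² = 841)
a = -1184 (a = -922 - 262 = -1184)
(a + l) - u(-42, -33) = (-1184 + 841) - 1*(-42) = -343 + 42 = -301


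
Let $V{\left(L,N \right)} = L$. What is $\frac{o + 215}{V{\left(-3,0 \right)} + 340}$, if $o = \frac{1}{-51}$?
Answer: $\frac{10964}{17187} \approx 0.63792$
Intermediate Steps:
$o = - \frac{1}{51} \approx -0.019608$
$\frac{o + 215}{V{\left(-3,0 \right)} + 340} = \frac{- \frac{1}{51} + 215}{-3 + 340} = \frac{10964}{51 \cdot 337} = \frac{10964}{51} \cdot \frac{1}{337} = \frac{10964}{17187}$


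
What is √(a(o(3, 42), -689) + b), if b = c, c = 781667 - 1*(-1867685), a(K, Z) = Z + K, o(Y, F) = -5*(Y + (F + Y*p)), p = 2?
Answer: 2*√662102 ≈ 1627.4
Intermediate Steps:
o(Y, F) = -15*Y - 5*F (o(Y, F) = -5*(Y + (F + Y*2)) = -5*(Y + (F + 2*Y)) = -5*(F + 3*Y) = -15*Y - 5*F)
a(K, Z) = K + Z
c = 2649352 (c = 781667 + 1867685 = 2649352)
b = 2649352
√(a(o(3, 42), -689) + b) = √(((-15*3 - 5*42) - 689) + 2649352) = √(((-45 - 210) - 689) + 2649352) = √((-255 - 689) + 2649352) = √(-944 + 2649352) = √2648408 = 2*√662102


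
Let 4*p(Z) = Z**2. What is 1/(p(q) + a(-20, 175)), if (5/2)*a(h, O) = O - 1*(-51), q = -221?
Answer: 20/246013 ≈ 8.1297e-5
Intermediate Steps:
a(h, O) = 102/5 + 2*O/5 (a(h, O) = 2*(O - 1*(-51))/5 = 2*(O + 51)/5 = 2*(51 + O)/5 = 102/5 + 2*O/5)
p(Z) = Z**2/4
1/(p(q) + a(-20, 175)) = 1/((1/4)*(-221)**2 + (102/5 + (2/5)*175)) = 1/((1/4)*48841 + (102/5 + 70)) = 1/(48841/4 + 452/5) = 1/(246013/20) = 20/246013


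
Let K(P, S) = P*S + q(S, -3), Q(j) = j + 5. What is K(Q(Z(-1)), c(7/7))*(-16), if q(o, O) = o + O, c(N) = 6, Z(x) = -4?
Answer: -144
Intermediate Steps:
Q(j) = 5 + j
q(o, O) = O + o
K(P, S) = -3 + S + P*S (K(P, S) = P*S + (-3 + S) = -3 + S + P*S)
K(Q(Z(-1)), c(7/7))*(-16) = (-3 + 6 + (5 - 4)*6)*(-16) = (-3 + 6 + 1*6)*(-16) = (-3 + 6 + 6)*(-16) = 9*(-16) = -144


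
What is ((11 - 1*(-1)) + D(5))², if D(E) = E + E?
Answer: 484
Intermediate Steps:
D(E) = 2*E
((11 - 1*(-1)) + D(5))² = ((11 - 1*(-1)) + 2*5)² = ((11 + 1) + 10)² = (12 + 10)² = 22² = 484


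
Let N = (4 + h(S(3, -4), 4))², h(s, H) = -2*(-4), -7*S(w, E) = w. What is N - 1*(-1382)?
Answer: 1526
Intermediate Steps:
S(w, E) = -w/7
h(s, H) = 8
N = 144 (N = (4 + 8)² = 12² = 144)
N - 1*(-1382) = 144 - 1*(-1382) = 144 + 1382 = 1526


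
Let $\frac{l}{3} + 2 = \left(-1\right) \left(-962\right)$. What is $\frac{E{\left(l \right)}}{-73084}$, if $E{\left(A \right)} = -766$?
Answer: $\frac{383}{36542} \approx 0.010481$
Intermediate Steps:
$l = 2880$ ($l = -6 + 3 \left(\left(-1\right) \left(-962\right)\right) = -6 + 3 \cdot 962 = -6 + 2886 = 2880$)
$\frac{E{\left(l \right)}}{-73084} = - \frac{766}{-73084} = \left(-766\right) \left(- \frac{1}{73084}\right) = \frac{383}{36542}$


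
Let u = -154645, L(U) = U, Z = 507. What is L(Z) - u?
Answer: 155152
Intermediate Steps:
L(Z) - u = 507 - 1*(-154645) = 507 + 154645 = 155152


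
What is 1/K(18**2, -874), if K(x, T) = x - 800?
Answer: -1/476 ≈ -0.0021008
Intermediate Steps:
K(x, T) = -800 + x
1/K(18**2, -874) = 1/(-800 + 18**2) = 1/(-800 + 324) = 1/(-476) = -1/476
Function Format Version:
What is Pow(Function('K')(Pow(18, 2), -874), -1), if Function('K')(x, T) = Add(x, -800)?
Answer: Rational(-1, 476) ≈ -0.0021008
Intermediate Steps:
Function('K')(x, T) = Add(-800, x)
Pow(Function('K')(Pow(18, 2), -874), -1) = Pow(Add(-800, Pow(18, 2)), -1) = Pow(Add(-800, 324), -1) = Pow(-476, -1) = Rational(-1, 476)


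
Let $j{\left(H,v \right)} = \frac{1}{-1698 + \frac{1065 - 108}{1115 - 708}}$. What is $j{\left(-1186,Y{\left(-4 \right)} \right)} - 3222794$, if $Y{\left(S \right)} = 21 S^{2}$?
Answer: $- \frac{202194872803}{62739} \approx -3.2228 \cdot 10^{6}$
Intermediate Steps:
$j{\left(H,v \right)} = - \frac{37}{62739}$ ($j{\left(H,v \right)} = \frac{1}{-1698 + \frac{957}{407}} = \frac{1}{-1698 + 957 \cdot \frac{1}{407}} = \frac{1}{-1698 + \frac{87}{37}} = \frac{1}{- \frac{62739}{37}} = - \frac{37}{62739}$)
$j{\left(-1186,Y{\left(-4 \right)} \right)} - 3222794 = - \frac{37}{62739} - 3222794 = - \frac{202194872803}{62739}$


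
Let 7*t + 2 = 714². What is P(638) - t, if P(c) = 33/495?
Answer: -7646903/105 ≈ -72828.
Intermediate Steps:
t = 509794/7 (t = -2/7 + (⅐)*714² = -2/7 + (⅐)*509796 = -2/7 + 72828 = 509794/7 ≈ 72828.)
P(c) = 1/15 (P(c) = 33*(1/495) = 1/15)
P(638) - t = 1/15 - 1*509794/7 = 1/15 - 509794/7 = -7646903/105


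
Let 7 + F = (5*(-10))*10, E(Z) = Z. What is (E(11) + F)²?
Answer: 246016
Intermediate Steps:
F = -507 (F = -7 + (5*(-10))*10 = -7 - 50*10 = -7 - 500 = -507)
(E(11) + F)² = (11 - 507)² = (-496)² = 246016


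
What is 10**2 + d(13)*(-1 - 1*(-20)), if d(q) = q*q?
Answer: 3311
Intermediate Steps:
d(q) = q**2
10**2 + d(13)*(-1 - 1*(-20)) = 10**2 + 13**2*(-1 - 1*(-20)) = 100 + 169*(-1 + 20) = 100 + 169*19 = 100 + 3211 = 3311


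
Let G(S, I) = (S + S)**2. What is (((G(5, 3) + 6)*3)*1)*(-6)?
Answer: -1908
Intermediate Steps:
G(S, I) = 4*S**2 (G(S, I) = (2*S)**2 = 4*S**2)
(((G(5, 3) + 6)*3)*1)*(-6) = (((4*5**2 + 6)*3)*1)*(-6) = (((4*25 + 6)*3)*1)*(-6) = (((100 + 6)*3)*1)*(-6) = ((106*3)*1)*(-6) = (318*1)*(-6) = 318*(-6) = -1908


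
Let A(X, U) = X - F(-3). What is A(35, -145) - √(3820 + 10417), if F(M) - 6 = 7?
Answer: 22 - √14237 ≈ -97.319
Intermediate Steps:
F(M) = 13 (F(M) = 6 + 7 = 13)
A(X, U) = -13 + X (A(X, U) = X - 1*13 = X - 13 = -13 + X)
A(35, -145) - √(3820 + 10417) = (-13 + 35) - √(3820 + 10417) = 22 - √14237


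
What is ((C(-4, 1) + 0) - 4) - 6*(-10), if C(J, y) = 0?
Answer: 56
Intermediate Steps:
((C(-4, 1) + 0) - 4) - 6*(-10) = ((0 + 0) - 4) - 6*(-10) = (0 - 4) + 60 = -4 + 60 = 56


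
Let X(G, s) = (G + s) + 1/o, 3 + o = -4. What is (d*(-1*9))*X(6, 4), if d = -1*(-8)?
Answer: -4968/7 ≈ -709.71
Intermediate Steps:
o = -7 (o = -3 - 4 = -7)
d = 8
X(G, s) = -⅐ + G + s (X(G, s) = (G + s) + 1/(-7) = (G + s) + 1*(-⅐) = (G + s) - ⅐ = -⅐ + G + s)
(d*(-1*9))*X(6, 4) = (8*(-1*9))*(-⅐ + 6 + 4) = (8*(-9))*(69/7) = -72*69/7 = -4968/7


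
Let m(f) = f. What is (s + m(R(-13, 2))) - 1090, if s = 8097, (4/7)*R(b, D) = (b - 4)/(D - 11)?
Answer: 252371/36 ≈ 7010.3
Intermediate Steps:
R(b, D) = 7*(-4 + b)/(4*(-11 + D)) (R(b, D) = 7*((b - 4)/(D - 11))/4 = 7*((-4 + b)/(-11 + D))/4 = 7*(-4 + b)/(4*(-11 + D)))
(s + m(R(-13, 2))) - 1090 = (8097 + 7*(-4 - 13)/(4*(-11 + 2))) - 1090 = (8097 + (7/4)*(-17)/(-9)) - 1090 = (8097 + (7/4)*(-⅑)*(-17)) - 1090 = (8097 + 119/36) - 1090 = 291611/36 - 1090 = 252371/36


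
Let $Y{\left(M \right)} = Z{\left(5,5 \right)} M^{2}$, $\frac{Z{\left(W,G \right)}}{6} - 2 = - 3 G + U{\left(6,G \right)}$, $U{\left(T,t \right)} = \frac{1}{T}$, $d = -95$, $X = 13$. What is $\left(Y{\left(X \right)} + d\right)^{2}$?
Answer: $171819664$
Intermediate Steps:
$Z{\left(W,G \right)} = 13 - 18 G$ ($Z{\left(W,G \right)} = 12 + 6 \left(- 3 G + \frac{1}{6}\right) = 12 + 6 \left(\frac{1}{6} - 3 G\right) = 12 - \left(-1 + 18 G\right) = 13 - 18 G$)
$Y{\left(M \right)} = - 77 M^{2}$ ($Y{\left(M \right)} = \left(13 - 90\right) M^{2} = - 77 M^{2}$)
$\left(Y{\left(X \right)} + d\right)^{2} = \left(- 77 \cdot 13^{2} - 95\right)^{2} = \left(\left(-77\right) 169 - 95\right)^{2} = \left(-13013 - 95\right)^{2} = \left(-13108\right)^{2} = 171819664$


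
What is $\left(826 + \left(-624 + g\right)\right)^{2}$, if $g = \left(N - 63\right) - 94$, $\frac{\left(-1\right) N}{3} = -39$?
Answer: $26244$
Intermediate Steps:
$N = 117$ ($N = \left(-3\right) \left(-39\right) = 117$)
$g = -40$ ($g = \left(117 - 63\right) - 94 = 54 - 94 = -40$)
$\left(826 + \left(-624 + g\right)\right)^{2} = \left(826 - 664\right)^{2} = 162^{2} = 26244$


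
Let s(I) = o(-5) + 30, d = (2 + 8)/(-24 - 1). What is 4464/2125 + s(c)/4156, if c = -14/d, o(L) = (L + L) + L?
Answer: 18584259/8831500 ≈ 2.1043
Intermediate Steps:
d = -2/5 (d = 10/(-25) = 10*(-1/25) = -2/5 ≈ -0.40000)
o(L) = 3*L (o(L) = 2*L + L = 3*L)
c = 35 (c = -14/(-2/5) = -14*(-5/2) = 35)
s(I) = 15 (s(I) = 3*(-5) + 30 = -15 + 30 = 15)
4464/2125 + s(c)/4156 = 4464/2125 + 15/4156 = 18584259/8831500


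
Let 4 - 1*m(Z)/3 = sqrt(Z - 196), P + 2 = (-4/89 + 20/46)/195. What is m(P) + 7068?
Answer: 7080 - 12*I*sqrt(219080246645)/133055 ≈ 7080.0 - 42.214*I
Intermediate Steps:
P = -265844/133055 (P = -2 + (-4/89 + 20/46)/195 = -2 + (-4*1/89 + 20*(1/46))*(1/195) = -2 + (-4/89 + 10/23)*(1/195) = -2 + (798/2047)*(1/195) = -2 + 266/133055 = -265844/133055 ≈ -1.9980)
m(Z) = 12 - 3*sqrt(-196 + Z) (m(Z) = 12 - 3*sqrt(Z - 196) = 12 - 3*sqrt(-196 + Z))
m(P) + 7068 = (12 - 3*sqrt(-196 - 265844/133055)) + 7068 = (12 - 12*I*sqrt(219080246645)/133055) + 7068 = 7080 - 12*I*sqrt(219080246645)/133055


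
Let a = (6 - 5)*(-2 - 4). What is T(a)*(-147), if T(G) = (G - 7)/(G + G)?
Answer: -637/4 ≈ -159.25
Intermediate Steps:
a = -6 (a = 1*(-6) = -6)
T(G) = (-7 + G)/(2*G) (T(G) = (-7 + G)/((2*G)) = (-7 + G)*(1/(2*G)) = (-7 + G)/(2*G))
T(a)*(-147) = ((½)*(-7 - 6)/(-6))*(-147) = ((½)*(-⅙)*(-13))*(-147) = (13/12)*(-147) = -637/4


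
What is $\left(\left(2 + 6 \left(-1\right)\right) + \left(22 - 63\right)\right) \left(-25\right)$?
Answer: $1125$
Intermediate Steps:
$\left(\left(2 + 6 \left(-1\right)\right) + \left(22 - 63\right)\right) \left(-25\right) = \left(\left(2 - 6\right) + \left(22 - 63\right)\right) \left(-25\right) = \left(-4 - 41\right) \left(-25\right) = \left(-45\right) \left(-25\right) = 1125$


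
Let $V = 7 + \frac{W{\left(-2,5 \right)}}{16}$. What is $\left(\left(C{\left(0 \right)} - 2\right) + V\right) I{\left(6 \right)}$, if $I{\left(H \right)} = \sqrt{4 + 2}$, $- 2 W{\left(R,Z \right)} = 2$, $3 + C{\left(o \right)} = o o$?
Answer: $\frac{31 \sqrt{6}}{16} \approx 4.7459$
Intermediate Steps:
$C{\left(o \right)} = -3 + o^{2}$ ($C{\left(o \right)} = -3 + o o = -3 + o^{2}$)
$W{\left(R,Z \right)} = -1$ ($W{\left(R,Z \right)} = \left(- \frac{1}{2}\right) 2 = -1$)
$V = \frac{111}{16}$ ($V = 7 - \frac{1}{16} = \frac{111}{16} \approx 6.9375$)
$I{\left(H \right)} = \sqrt{6}$
$\left(\left(C{\left(0 \right)} - 2\right) + V\right) I{\left(6 \right)} = \left(\left(\left(-3 + 0^{2}\right) - 2\right) + \frac{111}{16}\right) \sqrt{6} = \left(\left(\left(-3 + 0\right) - 2\right) + \frac{111}{16}\right) \sqrt{6} = \left(\left(-3 - 2\right) + \frac{111}{16}\right) \sqrt{6} = \left(-5 + \frac{111}{16}\right) \sqrt{6} = \frac{31 \sqrt{6}}{16}$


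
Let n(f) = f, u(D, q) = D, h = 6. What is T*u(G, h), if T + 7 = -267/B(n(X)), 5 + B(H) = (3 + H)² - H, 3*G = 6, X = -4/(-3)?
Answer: -3187/56 ≈ -56.911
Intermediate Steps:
X = 4/3 (X = -4*(-⅓) = 4/3 ≈ 1.3333)
G = 2 (G = (⅓)*6 = 2)
B(H) = -5 + (3 + H)² - H (B(H) = -5 + ((3 + H)² - H) = -5 + (3 + H)² - H)
T = -3187/112 (T = -7 - 267/(-5 + (3 + 4/3)² - 1*4/3) = -7 - 267/(-5 + (13/3)² - 4/3) = -7 - 267/(-5 + 169/9 - 4/3) = -7 - 267/112/9 = -7 - 267*9/112 = -7 - 2403/112 = -3187/112 ≈ -28.455)
T*u(G, h) = -3187/112*2 = -3187/56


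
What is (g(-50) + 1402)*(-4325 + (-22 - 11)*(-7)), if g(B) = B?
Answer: -5535088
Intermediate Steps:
(g(-50) + 1402)*(-4325 + (-22 - 11)*(-7)) = (-50 + 1402)*(-4325 + (-22 - 11)*(-7)) = 1352*(-4325 - 33*(-7)) = 1352*(-4325 + 231) = 1352*(-4094) = -5535088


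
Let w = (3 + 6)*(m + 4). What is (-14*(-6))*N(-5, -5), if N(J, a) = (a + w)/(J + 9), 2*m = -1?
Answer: 1113/2 ≈ 556.50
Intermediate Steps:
m = -1/2 (m = (1/2)*(-1) = -1/2 ≈ -0.50000)
w = 63/2 (w = (3 + 6)*(-1/2 + 4) = 9*(7/2) = 63/2 ≈ 31.500)
N(J, a) = (63/2 + a)/(9 + J) (N(J, a) = (a + 63/2)/(J + 9) = (63/2 + a)/(9 + J))
(-14*(-6))*N(-5, -5) = (-14*(-6))*((63/2 - 5)/(9 - 5)) = 84*((53/2)/4) = 84*((1/4)*(53/2)) = 84*(53/8) = 1113/2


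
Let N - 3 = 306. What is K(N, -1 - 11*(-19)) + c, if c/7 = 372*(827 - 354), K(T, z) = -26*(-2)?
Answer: 1231744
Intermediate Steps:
N = 309 (N = 3 + 306 = 309)
K(T, z) = 52
c = 1231692 (c = 7*(372*(827 - 354)) = 7*(372*473) = 7*175956 = 1231692)
K(N, -1 - 11*(-19)) + c = 52 + 1231692 = 1231744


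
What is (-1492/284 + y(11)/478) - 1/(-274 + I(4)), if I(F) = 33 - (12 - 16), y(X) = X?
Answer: -42036643/8043306 ≈ -5.2263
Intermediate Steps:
I(F) = 37 (I(F) = 33 - 1*(-4) = 33 + 4 = 37)
(-1492/284 + y(11)/478) - 1/(-274 + I(4)) = (-1492/284 + 11/478) - 1/(-274 + 37) = (-1492*1/284 + 11*(1/478)) - 1/(-237) = (-373/71 + 11/478) - 1*(-1/237) = -177513/33938 + 1/237 = -42036643/8043306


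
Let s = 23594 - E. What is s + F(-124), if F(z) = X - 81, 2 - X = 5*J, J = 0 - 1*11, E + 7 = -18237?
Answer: 41814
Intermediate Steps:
E = -18244 (E = -7 - 18237 = -18244)
J = -11 (J = 0 - 11 = -11)
X = 57 (X = 2 - 5*(-11) = 2 - 1*(-55) = 2 + 55 = 57)
F(z) = -24 (F(z) = 57 - 81 = -24)
s = 41838 (s = 23594 - 1*(-18244) = 23594 + 18244 = 41838)
s + F(-124) = 41838 - 24 = 41814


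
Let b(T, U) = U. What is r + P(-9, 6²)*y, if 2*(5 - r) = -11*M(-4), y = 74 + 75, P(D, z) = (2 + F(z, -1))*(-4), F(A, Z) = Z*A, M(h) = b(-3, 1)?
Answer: 40549/2 ≈ 20275.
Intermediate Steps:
M(h) = 1
F(A, Z) = A*Z
P(D, z) = -8 + 4*z (P(D, z) = (2 + z*(-1))*(-4) = (2 - z)*(-4) = -8 + 4*z)
y = 149
r = 21/2 (r = 5 - (-11)/2 = 5 - ½*(-11) = 5 + 11/2 = 21/2 ≈ 10.500)
r + P(-9, 6²)*y = 21/2 + (-8 + 4*6²)*149 = 21/2 + (-8 + 4*36)*149 = 21/2 + (-8 + 144)*149 = 21/2 + 136*149 = 21/2 + 20264 = 40549/2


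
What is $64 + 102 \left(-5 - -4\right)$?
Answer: $-38$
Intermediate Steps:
$64 + 102 \left(-5 - -4\right) = 64 + 102 \left(-5 + 4\right) = 64 + 102 \left(-1\right) = 64 - 102 = -38$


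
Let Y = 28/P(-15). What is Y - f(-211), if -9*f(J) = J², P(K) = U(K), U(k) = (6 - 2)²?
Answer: 178147/36 ≈ 4948.5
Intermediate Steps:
U(k) = 16 (U(k) = 4² = 16)
P(K) = 16
f(J) = -J²/9
Y = 7/4 (Y = 28/16 = 28*(1/16) = 7/4 ≈ 1.7500)
Y - f(-211) = 7/4 - (-1)*(-211)²/9 = 7/4 - (-1)*44521/9 = 7/4 - 1*(-44521/9) = 7/4 + 44521/9 = 178147/36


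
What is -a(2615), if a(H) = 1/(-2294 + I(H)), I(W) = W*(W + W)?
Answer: -1/13674156 ≈ -7.3131e-8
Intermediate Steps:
I(W) = 2*W² (I(W) = W*(2*W) = 2*W²)
a(H) = 1/(-2294 + 2*H²)
-a(2615) = -1/(2*(-1147 + 2615²)) = -1/(2*(-1147 + 6838225)) = -1/(2*6837078) = -1*1/13674156 = -1/13674156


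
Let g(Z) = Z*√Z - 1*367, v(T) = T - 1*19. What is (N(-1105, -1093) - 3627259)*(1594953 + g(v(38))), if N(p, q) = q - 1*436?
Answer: -5786414541768 - 68946972*√19 ≈ -5.7867e+12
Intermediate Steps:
N(p, q) = -436 + q (N(p, q) = q - 436 = -436 + q)
v(T) = -19 + T (v(T) = T - 19 = -19 + T)
g(Z) = -367 + Z^(3/2) (g(Z) = Z^(3/2) - 367 = -367 + Z^(3/2))
(N(-1105, -1093) - 3627259)*(1594953 + g(v(38))) = ((-436 - 1093) - 3627259)*(1594953 + (-367 + (-19 + 38)^(3/2))) = (-1529 - 3627259)*(1594953 + (-367 + 19^(3/2))) = -3628788*(1594953 + (-367 + 19*√19)) = -3628788*(1594586 + 19*√19) = -5786414541768 - 68946972*√19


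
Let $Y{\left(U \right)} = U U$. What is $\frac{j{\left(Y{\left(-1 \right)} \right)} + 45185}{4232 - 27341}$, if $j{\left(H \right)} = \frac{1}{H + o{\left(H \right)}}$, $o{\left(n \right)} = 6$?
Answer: $- \frac{105432}{53921} \approx -1.9553$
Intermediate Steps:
$Y{\left(U \right)} = U^{2}$
$j{\left(H \right)} = \frac{1}{6 + H}$ ($j{\left(H \right)} = \frac{1}{H + 6} = \frac{1}{6 + H}$)
$\frac{j{\left(Y{\left(-1 \right)} \right)} + 45185}{4232 - 27341} = \frac{\frac{1}{6 + \left(-1\right)^{2}} + 45185}{4232 - 27341} = \frac{\frac{1}{6 + 1} + 45185}{-23109} = \left(\frac{1}{7} + 45185\right) \left(- \frac{1}{23109}\right) = \frac{316296}{7} \left(- \frac{1}{23109}\right) = - \frac{105432}{53921}$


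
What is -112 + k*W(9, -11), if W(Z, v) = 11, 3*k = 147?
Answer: 427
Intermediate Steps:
k = 49 (k = (⅓)*147 = 49)
-112 + k*W(9, -11) = -112 + 49*11 = -112 + 539 = 427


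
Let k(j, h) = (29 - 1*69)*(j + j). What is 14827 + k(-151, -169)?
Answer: 26907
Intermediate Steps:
k(j, h) = -80*j (k(j, h) = (29 - 69)*(2*j) = -80*j)
14827 + k(-151, -169) = 14827 - 80*(-151) = 14827 + 12080 = 26907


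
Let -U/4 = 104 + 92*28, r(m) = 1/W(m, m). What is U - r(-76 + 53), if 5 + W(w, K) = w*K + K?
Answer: -5370721/501 ≈ -10720.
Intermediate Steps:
W(w, K) = -5 + K + K*w (W(w, K) = -5 + (w*K + K) = -5 + (K*w + K) = -5 + (K + K*w) = -5 + K + K*w)
r(m) = 1/(-5 + m + m**2) (r(m) = 1/(-5 + m + m*m) = 1/(-5 + m + m**2))
U = -10720 (U = -4*(104 + 92*28) = -4*(104 + 2576) = -4*2680 = -10720)
U - r(-76 + 53) = -10720 - 1/(-5 + (-76 + 53) + (-76 + 53)**2) = -10720 - 1/(-5 - 23 + (-23)**2) = -10720 - 1/(-5 - 23 + 529) = -10720 - 1/501 = -5370721/501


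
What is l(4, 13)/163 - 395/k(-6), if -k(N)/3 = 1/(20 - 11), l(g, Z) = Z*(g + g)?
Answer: 193259/163 ≈ 1185.6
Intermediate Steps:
l(g, Z) = 2*Z*g (l(g, Z) = Z*(2*g) = 2*Z*g)
k(N) = -1/3 (k(N) = -3/(20 - 11) = -3/9 = -3*1/9 = -1/3)
l(4, 13)/163 - 395/k(-6) = (2*13*4)/163 - 395/(-1/3) = 104*(1/163) - 395*(-3) = 104/163 + 1185 = 193259/163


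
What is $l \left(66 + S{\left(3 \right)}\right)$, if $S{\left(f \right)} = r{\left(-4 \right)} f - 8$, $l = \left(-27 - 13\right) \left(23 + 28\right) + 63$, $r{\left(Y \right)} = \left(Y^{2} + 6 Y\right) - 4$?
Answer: $-43494$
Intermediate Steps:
$r{\left(Y \right)} = -4 + Y^{2} + 6 Y$
$l = -1977$ ($l = \left(-40\right) 51 + 63 = -2040 + 63 = -1977$)
$S{\left(f \right)} = -8 - 12 f$ ($S{\left(f \right)} = \left(-4 + \left(-4\right)^{2} + 6 \left(-4\right)\right) f - 8 = \left(-4 + 16 - 24\right) f - 8 = - 12 f - 8 = -8 - 12 f$)
$l \left(66 + S{\left(3 \right)}\right) = - 1977 \left(66 - 44\right) = \left(-1977\right) 22 = -43494$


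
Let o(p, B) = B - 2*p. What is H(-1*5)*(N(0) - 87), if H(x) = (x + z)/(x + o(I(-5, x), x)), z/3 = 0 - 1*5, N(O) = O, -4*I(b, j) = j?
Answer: -696/5 ≈ -139.20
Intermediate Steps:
I(b, j) = -j/4
z = -15 (z = 3*(0 - 1*5) = 3*(0 - 5) = 3*(-5) = -15)
H(x) = 2*(-15 + x)/(5*x) (H(x) = (x - 15)/(x + (x - (-1)*x/2)) = (-15 + x)/(x + (x + x/2)) = (-15 + x)/(x + 3*x/2) = (-15 + x)/((5*x/2)) = (-15 + x)*(2/(5*x)) = 2*(-15 + x)/(5*x))
H(-1*5)*(N(0) - 87) = (⅖ - 6/((-1*5)))*(0 - 87) = (⅖ - 6/(-5))*(-87) = (⅖ - 6*(-⅕))*(-87) = (⅖ + 6/5)*(-87) = (8/5)*(-87) = -696/5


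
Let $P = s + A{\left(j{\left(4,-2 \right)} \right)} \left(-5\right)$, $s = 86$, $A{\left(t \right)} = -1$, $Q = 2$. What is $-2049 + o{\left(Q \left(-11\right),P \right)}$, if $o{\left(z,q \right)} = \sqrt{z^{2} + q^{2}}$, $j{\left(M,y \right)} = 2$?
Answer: $-2049 + \sqrt{8765} \approx -1955.4$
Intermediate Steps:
$P = 91$ ($P = 86 - -5 = 86 + 5 = 91$)
$o{\left(z,q \right)} = \sqrt{q^{2} + z^{2}}$
$-2049 + o{\left(Q \left(-11\right),P \right)} = -2049 + \sqrt{91^{2} + \left(2 \left(-11\right)\right)^{2}} = -2049 + \sqrt{8281 + \left(-22\right)^{2}} = -2049 + \sqrt{8281 + 484} = -2049 + \sqrt{8765}$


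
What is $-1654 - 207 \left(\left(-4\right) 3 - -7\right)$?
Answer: $-619$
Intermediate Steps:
$-1654 - 207 \left(\left(-4\right) 3 - -7\right) = -1654 - 207 \left(-12 + 7\right) = -1654 - 207 \left(-5\right) = -1654 - -1035 = -1654 + 1035 = -619$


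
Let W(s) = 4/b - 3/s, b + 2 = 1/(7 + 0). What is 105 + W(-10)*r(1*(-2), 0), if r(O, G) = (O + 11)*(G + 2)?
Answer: 4656/65 ≈ 71.631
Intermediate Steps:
b = -13/7 (b = -2 + 1/(7 + 0) = -2 + 1/7 = -13/7 ≈ -1.8571)
r(O, G) = (2 + G)*(11 + O) (r(O, G) = (11 + O)*(2 + G) = (2 + G)*(11 + O))
W(s) = -28/13 - 3/s (W(s) = 4/(-13/7) - 3/s = 4*(-7/13) - 3/s = -28/13 - 3/s)
105 + W(-10)*r(1*(-2), 0) = 105 + (-28/13 - 3/(-10))*(22 + 2*(1*(-2)) + 11*0 + 0*(1*(-2))) = 105 + (-28/13 - 3*(-1/10))*(22 + 2*(-2) + 0 + 0*(-2)) = 105 + (-28/13 + 3/10)*(22 - 4 + 0 + 0) = 105 - 241/130*18 = 105 - 2169/65 = 4656/65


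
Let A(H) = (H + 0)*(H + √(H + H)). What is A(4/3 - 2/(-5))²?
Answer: 984256/50625 + 70304*√195/50625 ≈ 38.835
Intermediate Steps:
A(H) = H*(H + √2*√H) (A(H) = H*(H + √(2*H)) = H*(H + √2*√H))
A(4/3 - 2/(-5))² = ((4/3 - 2/(-5))² + √2*(4/3 - 2/(-5))^(3/2))² = ((4*(⅓) - 2*(-⅕))² + √2*(4*(⅓) - 2*(-⅕))^(3/2))² = ((4/3 + ⅖)² + √2*(4/3 + ⅖)^(3/2))² = ((26/15)² + √2*(26/15)^(3/2))² = (676/225 + √2*(26*√390/225))² = (676/225 + 52*√195/225)²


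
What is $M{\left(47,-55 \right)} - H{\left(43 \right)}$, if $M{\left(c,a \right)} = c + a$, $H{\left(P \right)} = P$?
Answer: $-51$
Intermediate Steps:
$M{\left(c,a \right)} = a + c$
$M{\left(47,-55 \right)} - H{\left(43 \right)} = \left(-55 + 47\right) - 43 = -8 - 43 = -51$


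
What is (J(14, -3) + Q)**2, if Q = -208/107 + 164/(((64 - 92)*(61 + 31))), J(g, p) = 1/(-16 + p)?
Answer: 7275691627801/1714140799504 ≈ 4.2445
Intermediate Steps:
Q = -138339/68908 (Q = -208*1/107 + 164/((-28*92)) = -208/107 + 164/(-2576) = -208/107 + 164*(-1/2576) = -208/107 - 41/644 = -138339/68908 ≈ -2.0076)
(J(14, -3) + Q)**2 = (1/(-16 - 3) - 138339/68908)**2 = (1/(-19) - 138339/68908)**2 = (-1/19 - 138339/68908)**2 = (-2697349/1309252)**2 = 7275691627801/1714140799504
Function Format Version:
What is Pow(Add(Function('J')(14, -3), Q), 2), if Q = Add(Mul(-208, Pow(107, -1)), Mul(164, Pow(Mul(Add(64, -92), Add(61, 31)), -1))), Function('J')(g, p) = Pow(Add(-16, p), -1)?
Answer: Rational(7275691627801, 1714140799504) ≈ 4.2445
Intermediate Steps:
Q = Rational(-138339, 68908) (Q = Add(Mul(-208, Rational(1, 107)), Mul(164, Pow(Mul(-28, 92), -1))) = Add(Rational(-208, 107), Mul(164, Pow(-2576, -1))) = Add(Rational(-208, 107), Mul(164, Rational(-1, 2576))) = Add(Rational(-208, 107), Rational(-41, 644)) = Rational(-138339, 68908) ≈ -2.0076)
Pow(Add(Function('J')(14, -3), Q), 2) = Pow(Add(Pow(Add(-16, -3), -1), Rational(-138339, 68908)), 2) = Pow(Add(Pow(-19, -1), Rational(-138339, 68908)), 2) = Pow(Add(Rational(-1, 19), Rational(-138339, 68908)), 2) = Pow(Rational(-2697349, 1309252), 2) = Rational(7275691627801, 1714140799504)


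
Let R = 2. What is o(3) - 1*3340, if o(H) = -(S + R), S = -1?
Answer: -3341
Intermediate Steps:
o(H) = -1 (o(H) = -(-1 + 2) = -1*1 = -1)
o(3) - 1*3340 = -1 - 1*3340 = -1 - 3340 = -3341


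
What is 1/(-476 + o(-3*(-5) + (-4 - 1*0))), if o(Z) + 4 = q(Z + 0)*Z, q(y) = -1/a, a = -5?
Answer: -5/2389 ≈ -0.0020929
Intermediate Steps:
q(y) = 1/5 (q(y) = -1/(-5) = -1*(-1/5) = 1/5)
o(Z) = -4 + Z/5
1/(-476 + o(-3*(-5) + (-4 - 1*0))) = 1/(-476 + (-4 + (-3*(-5) + (-4 - 1*0))/5)) = 1/(-476 + (-4 + (15 + (-4 + 0))/5)) = 1/(-476 + (-4 + (15 - 4)/5)) = 1/(-476 + (-4 + (1/5)*11)) = 1/(-476 + (-4 + 11/5)) = 1/(-476 - 9/5) = 1/(-2389/5) = -5/2389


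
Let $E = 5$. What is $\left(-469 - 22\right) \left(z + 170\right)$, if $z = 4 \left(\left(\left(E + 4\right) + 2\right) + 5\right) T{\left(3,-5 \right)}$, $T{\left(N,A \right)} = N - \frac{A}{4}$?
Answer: $-217022$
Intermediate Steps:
$T{\left(N,A \right)} = N - \frac{A}{4}$ ($T{\left(N,A \right)} = N - A \frac{1}{4} = N - \frac{A}{4}$)
$z = 272$ ($z = 4 \left(\left(\left(5 + 4\right) + 2\right) + 5\right) \left(3 - - \frac{5}{4}\right) = 4 \left(\left(9 + 2\right) + 5\right) \left(3 + \frac{5}{4}\right) = 4 \left(11 + 5\right) \frac{17}{4} = 4 \cdot 16 \cdot \frac{17}{4} = 4 \cdot 68 = 272$)
$\left(-469 - 22\right) \left(z + 170\right) = \left(-469 - 22\right) \left(272 + 170\right) = \left(-491\right) 442 = -217022$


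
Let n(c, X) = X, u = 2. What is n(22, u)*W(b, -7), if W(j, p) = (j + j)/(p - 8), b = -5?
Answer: 4/3 ≈ 1.3333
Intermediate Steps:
W(j, p) = 2*j/(-8 + p) (W(j, p) = (2*j)/(-8 + p) = 2*j/(-8 + p))
n(22, u)*W(b, -7) = 2*(2*(-5)/(-8 - 7)) = 2*(2*(-5)/(-15)) = 2*(2*(-5)*(-1/15)) = 2*(2/3) = 4/3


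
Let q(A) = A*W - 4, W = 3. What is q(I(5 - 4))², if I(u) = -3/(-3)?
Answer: 1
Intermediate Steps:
I(u) = 1 (I(u) = -3*(-⅓) = 1)
q(A) = -4 + 3*A (q(A) = A*3 - 4 = 3*A - 4 = -4 + 3*A)
q(I(5 - 4))² = (-4 + 3*1)² = (-4 + 3)² = (-1)² = 1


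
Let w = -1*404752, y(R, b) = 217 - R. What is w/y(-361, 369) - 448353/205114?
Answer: -41639724881/59277946 ≈ -702.45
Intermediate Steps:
w = -404752
w/y(-361, 369) - 448353/205114 = -404752/(217 - 1*(-361)) - 448353/205114 = -404752/(217 + 361) - 448353*1/205114 = -404752/578 - 448353/205114 = -404752*1/578 - 448353/205114 = -202376/289 - 448353/205114 = -41639724881/59277946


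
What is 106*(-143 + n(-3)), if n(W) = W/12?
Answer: -30369/2 ≈ -15185.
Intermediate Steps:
n(W) = W/12 (n(W) = W*(1/12) = W/12)
106*(-143 + n(-3)) = 106*(-143 + (1/12)*(-3)) = 106*(-143 - ¼) = 106*(-573/4) = -30369/2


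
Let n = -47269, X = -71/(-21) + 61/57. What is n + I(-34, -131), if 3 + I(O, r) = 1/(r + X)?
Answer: -795635165/16831 ≈ -47272.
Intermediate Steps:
X = 592/133 (X = -71*(-1/21) + 61*(1/57) = 71/21 + 61/57 = 592/133 ≈ 4.4511)
I(O, r) = -3 + 1/(592/133 + r) (I(O, r) = -3 + 1/(r + 592/133) = -3 + 1/(592/133 + r))
n + I(-34, -131) = -47269 + (-1643 - 399*(-131))/(592 + 133*(-131)) = -47269 + (-1643 + 52269)/(592 - 17423) = -47269 + 50626/(-16831) = -47269 - 1/16831*50626 = -47269 - 50626/16831 = -795635165/16831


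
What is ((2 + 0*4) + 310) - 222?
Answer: 90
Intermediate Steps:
((2 + 0*4) + 310) - 222 = ((2 + 0) + 310) - 222 = (2 + 310) - 222 = 312 - 222 = 90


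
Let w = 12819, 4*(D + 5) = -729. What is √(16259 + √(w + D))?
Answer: √(65036 + 2*√50527)/2 ≈ 127.95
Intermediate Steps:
D = -749/4 (D = -5 + (¼)*(-729) = -5 - 729/4 = -749/4 ≈ -187.25)
√(16259 + √(w + D)) = √(16259 + √(12819 - 749/4)) = √(16259 + √(50527/4)) = √(16259 + √50527/2)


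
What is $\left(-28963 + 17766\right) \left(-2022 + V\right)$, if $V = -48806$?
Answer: $569121116$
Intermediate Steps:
$\left(-28963 + 17766\right) \left(-2022 + V\right) = \left(-28963 + 17766\right) \left(-2022 - 48806\right) = \left(-11197\right) \left(-50828\right) = 569121116$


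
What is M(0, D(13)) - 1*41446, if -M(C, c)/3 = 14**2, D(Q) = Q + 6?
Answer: -42034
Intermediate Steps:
D(Q) = 6 + Q
M(C, c) = -588 (M(C, c) = -3*14**2 = -3*196 = -588)
M(0, D(13)) - 1*41446 = -588 - 1*41446 = -588 - 41446 = -42034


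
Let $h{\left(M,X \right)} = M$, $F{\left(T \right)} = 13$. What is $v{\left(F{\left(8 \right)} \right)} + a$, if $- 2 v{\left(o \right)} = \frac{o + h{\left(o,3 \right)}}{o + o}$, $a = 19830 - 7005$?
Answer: $\frac{25649}{2} \approx 12825.0$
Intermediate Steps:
$a = 12825$
$v{\left(o \right)} = - \frac{1}{2}$ ($v{\left(o \right)} = - \frac{\left(o + o\right) \frac{1}{o + o}}{2} = - \frac{2 o \frac{1}{2 o}}{2} = \left(- \frac{1}{2}\right) 1 = - \frac{1}{2}$)
$v{\left(F{\left(8 \right)} \right)} + a = - \frac{1}{2} + 12825 = \frac{25649}{2}$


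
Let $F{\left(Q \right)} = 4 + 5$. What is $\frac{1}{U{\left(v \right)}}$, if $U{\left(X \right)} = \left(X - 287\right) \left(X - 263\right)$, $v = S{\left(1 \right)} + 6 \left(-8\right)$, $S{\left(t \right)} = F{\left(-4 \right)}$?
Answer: $\frac{1}{98452} \approx 1.0157 \cdot 10^{-5}$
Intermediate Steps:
$F{\left(Q \right)} = 9$
$S{\left(t \right)} = 9$
$v = -39$ ($v = 9 + 6 \left(-8\right) = 9 - 48 = -39$)
$U{\left(X \right)} = \left(-287 + X\right) \left(-263 + X\right)$
$\frac{1}{U{\left(v \right)}} = \frac{1}{75481 + \left(-39\right)^{2} - -21450} = \frac{1}{75481 + 1521 + 21450} = \frac{1}{98452}$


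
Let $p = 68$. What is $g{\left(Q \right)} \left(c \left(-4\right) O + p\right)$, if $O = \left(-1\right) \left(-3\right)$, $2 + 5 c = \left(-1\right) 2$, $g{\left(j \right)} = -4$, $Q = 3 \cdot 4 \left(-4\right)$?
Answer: $- \frac{1552}{5} \approx -310.4$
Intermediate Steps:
$Q = -48$ ($Q = 12 \left(-4\right) = -48$)
$c = - \frac{4}{5}$ ($c = - \frac{2}{5} + \frac{\left(-1\right) 2}{5} = - \frac{2}{5} + \frac{1}{5} \left(-2\right) = - \frac{2}{5} - \frac{2}{5} = - \frac{4}{5} \approx -0.8$)
$O = 3$
$g{\left(Q \right)} \left(c \left(-4\right) O + p\right) = - 4 \left(\left(- \frac{4}{5}\right) \left(-4\right) 3 + 68\right) = - 4 \left(\frac{16}{5} \cdot 3 + 68\right) = - 4 \left(\frac{48}{5} + 68\right) = \left(-4\right) \frac{388}{5} = - \frac{1552}{5}$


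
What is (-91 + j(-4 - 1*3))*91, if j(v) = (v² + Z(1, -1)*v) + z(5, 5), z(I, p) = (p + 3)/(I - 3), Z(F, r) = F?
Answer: -4095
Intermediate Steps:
z(I, p) = (3 + p)/(-3 + I)
j(v) = 4 + v + v² (j(v) = (v² + 1*v) + (3 + 5)/(-3 + 5) = (v² + v) + 8/2 = (v + v²) + (½)*8 = (v + v²) + 4 = 4 + v + v²)
(-91 + j(-4 - 1*3))*91 = (-91 + (4 + (-4 - 1*3) + (-4 - 1*3)²))*91 = (-91 + (4 + (-4 - 3) + (-4 - 3)²))*91 = (-91 + (4 - 7 + (-7)²))*91 = (-91 + (4 - 7 + 49))*91 = (-91 + 46)*91 = -45*91 = -4095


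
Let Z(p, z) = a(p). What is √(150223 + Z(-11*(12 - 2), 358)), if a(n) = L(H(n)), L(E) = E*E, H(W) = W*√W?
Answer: I*√1180777 ≈ 1086.6*I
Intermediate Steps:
H(W) = W^(3/2)
L(E) = E²
a(n) = n³ (a(n) = (n^(3/2))² = n³)
Z(p, z) = p³
√(150223 + Z(-11*(12 - 2), 358)) = √(150223 + (-11*(12 - 2))³) = √(150223 + (-11*10)³) = √(150223 + (-110)³) = √(150223 - 1331000) = √(-1180777) = I*√1180777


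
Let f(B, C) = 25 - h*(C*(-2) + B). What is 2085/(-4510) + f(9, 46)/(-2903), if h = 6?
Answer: -1682297/2618506 ≈ -0.64246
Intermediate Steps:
f(B, C) = 25 - 6*B + 12*C (f(B, C) = 25 - 6*(C*(-2) + B) = 25 - 6*(-2*C + B) = 25 - 6*(B - 2*C) = 25 - (-12*C + 6*B) = 25 + (-6*B + 12*C) = 25 - 6*B + 12*C)
2085/(-4510) + f(9, 46)/(-2903) = 2085/(-4510) + (25 - 6*9 + 12*46)/(-2903) = 2085*(-1/4510) + (25 - 54 + 552)*(-1/2903) = -417/902 + 523*(-1/2903) = -417/902 - 523/2903 = -1682297/2618506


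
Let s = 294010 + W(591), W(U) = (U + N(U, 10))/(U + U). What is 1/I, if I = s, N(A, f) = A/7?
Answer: 7/2058074 ≈ 3.4012e-6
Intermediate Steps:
N(A, f) = A/7 (N(A, f) = A*(⅐) = A/7)
W(U) = 4/7 (W(U) = (U + U/7)/(U + U) = (8*U/7)/((2*U)) = (8*U/7)*(1/(2*U)) = 4/7)
s = 2058074/7 (s = 294010 + 4/7 = 2058074/7 ≈ 2.9401e+5)
I = 2058074/7 ≈ 2.9401e+5
1/I = 1/(2058074/7) = 7/2058074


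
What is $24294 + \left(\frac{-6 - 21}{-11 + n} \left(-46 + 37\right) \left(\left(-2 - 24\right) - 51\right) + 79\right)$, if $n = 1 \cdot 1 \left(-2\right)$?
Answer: $\frac{335560}{13} \approx 25812.0$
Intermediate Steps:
$n = -2$ ($n = 1 \left(-2\right) = -2$)
$24294 + \left(\frac{-6 - 21}{-11 + n} \left(-46 + 37\right) \left(\left(-2 - 24\right) - 51\right) + 79\right) = 24294 + \left(\frac{-6 - 21}{-11 - 2} \left(-46 + 37\right) \left(\left(-2 - 24\right) - 51\right) + 79\right) = 24294 + \left(- \frac{27}{-13} \left(- 9 \left(-26 - 51\right)\right) + 79\right) = 24294 + \left(\left(-27\right) \left(- \frac{1}{13}\right) \left(\left(-9\right) \left(-77\right)\right) + 79\right) = 24294 + \left(\frac{27}{13} \cdot 693 + 79\right) = 24294 + \left(\frac{18711}{13} + 79\right) = 24294 + \frac{19738}{13} = \frac{335560}{13}$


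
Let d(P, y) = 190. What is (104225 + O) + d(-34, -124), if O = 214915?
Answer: 319330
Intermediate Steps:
(104225 + O) + d(-34, -124) = (104225 + 214915) + 190 = 319140 + 190 = 319330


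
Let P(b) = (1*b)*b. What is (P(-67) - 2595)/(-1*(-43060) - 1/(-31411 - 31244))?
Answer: 118668570/2697924301 ≈ 0.043985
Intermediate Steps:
P(b) = b² (P(b) = b*b = b²)
(P(-67) - 2595)/(-1*(-43060) - 1/(-31411 - 31244)) = ((-67)² - 2595)/(-1*(-43060) - 1/(-31411 - 31244)) = (4489 - 2595)/(43060 - 1/(-62655)) = 1894/(43060 - 1*(-1/62655)) = 1894/(43060 + 1/62655) = 1894/(2697924301/62655) = 1894*(62655/2697924301) = 118668570/2697924301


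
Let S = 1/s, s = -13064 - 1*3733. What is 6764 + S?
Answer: 113614907/16797 ≈ 6764.0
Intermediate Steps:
s = -16797 (s = -13064 - 3733 = -16797)
S = -1/16797 (S = 1/(-16797) = -1/16797 ≈ -5.9534e-5)
6764 + S = 6764 - 1/16797 = 113614907/16797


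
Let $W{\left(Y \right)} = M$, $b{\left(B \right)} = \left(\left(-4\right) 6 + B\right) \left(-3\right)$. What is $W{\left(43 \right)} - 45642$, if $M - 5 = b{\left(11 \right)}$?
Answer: $-45598$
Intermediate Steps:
$b{\left(B \right)} = 72 - 3 B$ ($b{\left(B \right)} = \left(-24 + B\right) \left(-3\right) = 72 - 3 B$)
$M = 44$ ($M = 5 + \left(72 - 33\right) = 5 + 39 = 44$)
$W{\left(Y \right)} = 44$
$W{\left(43 \right)} - 45642 = 44 - 45642 = -45598$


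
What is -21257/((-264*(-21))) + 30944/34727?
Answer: -1051277/357192 ≈ -2.9432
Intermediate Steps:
-21257/((-264*(-21))) + 30944/34727 = -21257/5544 + 30944*(1/34727) = -21257*1/5544 + 30944/34727 = -21257/5544 + 30944/34727 = -1051277/357192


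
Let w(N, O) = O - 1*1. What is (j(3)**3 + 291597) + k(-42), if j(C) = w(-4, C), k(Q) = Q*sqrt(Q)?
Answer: 291605 - 42*I*sqrt(42) ≈ 2.9161e+5 - 272.19*I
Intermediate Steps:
k(Q) = Q**(3/2)
w(N, O) = -1 + O (w(N, O) = O - 1 = -1 + O)
j(C) = -1 + C
(j(3)**3 + 291597) + k(-42) = ((-1 + 3)**3 + 291597) + (-42)**(3/2) = (2**3 + 291597) - 42*I*sqrt(42) = (8 + 291597) - 42*I*sqrt(42) = 291605 - 42*I*sqrt(42)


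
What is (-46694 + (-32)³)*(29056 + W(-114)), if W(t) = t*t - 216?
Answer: -3324372232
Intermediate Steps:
W(t) = -216 + t² (W(t) = t² - 216 = -216 + t²)
(-46694 + (-32)³)*(29056 + W(-114)) = (-46694 + (-32)³)*(29056 + (-216 + (-114)²)) = (-46694 - 32768)*(29056 + (-216 + 12996)) = -79462*(29056 + 12780) = -79462*41836 = -3324372232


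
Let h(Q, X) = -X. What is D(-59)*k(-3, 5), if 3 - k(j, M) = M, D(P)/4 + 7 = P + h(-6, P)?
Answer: 56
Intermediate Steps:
D(P) = -28 (D(P) = -28 + 4*(P - P) = -28 + 4*0 = -28 + 0 = -28)
k(j, M) = 3 - M
D(-59)*k(-3, 5) = -28*(3 - 1*5) = -28*(3 - 5) = -28*(-2) = 56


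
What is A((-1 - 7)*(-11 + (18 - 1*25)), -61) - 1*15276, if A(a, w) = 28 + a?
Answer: -15104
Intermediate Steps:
A((-1 - 7)*(-11 + (18 - 1*25)), -61) - 1*15276 = (28 + (-1 - 7)*(-11 + (18 - 1*25))) - 1*15276 = (28 - 8*(-11 + (18 - 25))) - 15276 = (28 - 8*(-11 - 7)) - 15276 = (28 - 8*(-18)) - 15276 = (28 + 144) - 15276 = 172 - 15276 = -15104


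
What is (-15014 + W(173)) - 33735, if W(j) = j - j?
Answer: -48749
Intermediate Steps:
W(j) = 0
(-15014 + W(173)) - 33735 = (-15014 + 0) - 33735 = -15014 - 33735 = -48749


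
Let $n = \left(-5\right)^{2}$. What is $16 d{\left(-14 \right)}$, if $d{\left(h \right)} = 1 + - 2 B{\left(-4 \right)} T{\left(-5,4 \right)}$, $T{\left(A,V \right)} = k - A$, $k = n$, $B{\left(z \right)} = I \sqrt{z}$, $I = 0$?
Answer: $16$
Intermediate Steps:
$n = 25$
$B{\left(z \right)} = 0$ ($B{\left(z \right)} = 0 \sqrt{z} = 0$)
$k = 25$
$T{\left(A,V \right)} = 25 - A$
$d{\left(h \right)} = 1$ ($d{\left(h \right)} = 1 + \left(-2\right) 0 \left(25 - -5\right) = 1 + 0 \left(25 + 5\right) = 1 + 0 \cdot 30 = 1 + 0 = 1$)
$16 d{\left(-14 \right)} = 16 \cdot 1 = 16$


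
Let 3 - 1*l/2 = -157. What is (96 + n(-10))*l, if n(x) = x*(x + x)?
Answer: 94720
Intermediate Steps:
l = 320 (l = 6 - 2*(-157) = 6 + 314 = 320)
n(x) = 2*x² (n(x) = x*(2*x) = 2*x²)
(96 + n(-10))*l = (96 + 2*(-10)²)*320 = (96 + 2*100)*320 = (96 + 200)*320 = 296*320 = 94720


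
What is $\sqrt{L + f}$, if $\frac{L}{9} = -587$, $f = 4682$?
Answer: $i \sqrt{601} \approx 24.515 i$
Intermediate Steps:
$L = -5283$ ($L = 9 \left(-587\right) = -5283$)
$\sqrt{L + f} = \sqrt{-5283 + 4682} = \sqrt{-601} = i \sqrt{601}$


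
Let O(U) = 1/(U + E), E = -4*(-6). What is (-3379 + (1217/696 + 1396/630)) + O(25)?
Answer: -1726522753/511560 ≈ -3375.0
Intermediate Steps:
E = 24
O(U) = 1/(24 + U) (O(U) = 1/(U + 24) = 1/(24 + U))
(-3379 + (1217/696 + 1396/630)) + O(25) = (-3379 + (1217/696 + 1396/630)) + 1/(24 + 25) = (-3379 + (1217*(1/696) + 1396*(1/630))) + 1/49 = (-3379 + (1217/696 + 698/315)) + 1/49 = (-3379 + 289721/73080) + 1/49 = -246647599/73080 + 1/49 = -1726522753/511560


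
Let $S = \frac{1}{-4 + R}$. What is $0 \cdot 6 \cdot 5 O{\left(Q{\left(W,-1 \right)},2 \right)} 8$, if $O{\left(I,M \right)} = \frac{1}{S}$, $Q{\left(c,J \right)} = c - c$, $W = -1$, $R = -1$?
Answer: $0$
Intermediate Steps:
$Q{\left(c,J \right)} = 0$
$S = - \frac{1}{5}$ ($S = \frac{1}{-4 - 1} = \frac{1}{-5} = - \frac{1}{5} \approx -0.2$)
$O{\left(I,M \right)} = -5$ ($O{\left(I,M \right)} = \frac{1}{- \frac{1}{5}} = -5$)
$0 \cdot 6 \cdot 5 O{\left(Q{\left(W,-1 \right)},2 \right)} 8 = 0 \cdot 6 \cdot 5 \left(-5\right) 8 = 0 \cdot 5 \left(-5\right) 8 = 0 \left(-5\right) 8 = 0 \cdot 8 = 0$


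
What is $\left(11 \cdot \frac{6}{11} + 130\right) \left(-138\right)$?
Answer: $-18768$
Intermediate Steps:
$\left(11 \cdot \frac{6}{11} + 130\right) \left(-138\right) = \left(6 + 130\right) \left(-138\right) = 136 \left(-138\right) = -18768$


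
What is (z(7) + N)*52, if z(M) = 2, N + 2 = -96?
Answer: -4992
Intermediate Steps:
N = -98 (N = -2 - 96 = -98)
(z(7) + N)*52 = (2 - 98)*52 = -96*52 = -4992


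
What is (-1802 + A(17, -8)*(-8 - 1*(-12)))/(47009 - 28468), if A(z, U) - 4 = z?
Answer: -1718/18541 ≈ -0.092659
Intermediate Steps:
A(z, U) = 4 + z
(-1802 + A(17, -8)*(-8 - 1*(-12)))/(47009 - 28468) = (-1802 + (4 + 17)*(-8 - 1*(-12)))/(47009 - 28468) = (-1802 + 21*(-8 + 12))/18541 = (-1802 + 21*4)*(1/18541) = (-1802 + 84)*(1/18541) = -1718*1/18541 = -1718/18541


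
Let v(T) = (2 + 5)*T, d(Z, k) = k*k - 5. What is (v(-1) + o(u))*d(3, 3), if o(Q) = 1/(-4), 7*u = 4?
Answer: -29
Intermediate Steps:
u = 4/7 (u = (⅐)*4 = 4/7 ≈ 0.57143)
d(Z, k) = -5 + k² (d(Z, k) = k² - 5 = -5 + k²)
v(T) = 7*T
o(Q) = -¼
(v(-1) + o(u))*d(3, 3) = (7*(-1) - ¼)*(-5 + 3²) = (-7 - ¼)*(-5 + 9) = -29/4*4 = -29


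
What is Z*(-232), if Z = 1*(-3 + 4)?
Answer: -232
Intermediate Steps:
Z = 1 (Z = 1*1 = 1)
Z*(-232) = 1*(-232) = -232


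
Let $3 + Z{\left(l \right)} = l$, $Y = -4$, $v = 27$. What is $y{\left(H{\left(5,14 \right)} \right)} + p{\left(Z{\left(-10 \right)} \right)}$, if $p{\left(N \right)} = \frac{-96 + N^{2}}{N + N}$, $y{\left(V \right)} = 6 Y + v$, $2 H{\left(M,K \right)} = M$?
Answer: $\frac{5}{26} \approx 0.19231$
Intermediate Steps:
$H{\left(M,K \right)} = \frac{M}{2}$
$Z{\left(l \right)} = -3 + l$
$y{\left(V \right)} = 3$ ($y{\left(V \right)} = 6 \left(-4\right) + 27 = -24 + 27 = 3$)
$p{\left(N \right)} = \frac{-96 + N^{2}}{2 N}$
$y{\left(H{\left(5,14 \right)} \right)} + p{\left(Z{\left(-10 \right)} \right)} = 3 + \left(\frac{-3 - 10}{2} - \frac{48}{-3 - 10}\right) = 3 + \left(\frac{1}{2} \left(-13\right) - \frac{48}{-13}\right) = 3 - \frac{73}{26} = \frac{5}{26}$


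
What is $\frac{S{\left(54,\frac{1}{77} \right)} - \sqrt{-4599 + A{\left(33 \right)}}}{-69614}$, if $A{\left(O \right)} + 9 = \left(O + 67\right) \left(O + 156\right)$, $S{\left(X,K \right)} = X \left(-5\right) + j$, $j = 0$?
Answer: $\frac{135}{34807} + \frac{3 \sqrt{397}}{34807} \approx 0.0055958$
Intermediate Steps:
$S{\left(X,K \right)} = - 5 X$ ($S{\left(X,K \right)} = X \left(-5\right) + 0 = - 5 X + 0 = - 5 X$)
$A{\left(O \right)} = -9 + \left(67 + O\right) \left(156 + O\right)$ ($A{\left(O \right)} = -9 + \left(O + 67\right) \left(O + 156\right) = -9 + \left(67 + O\right) \left(156 + O\right)$)
$\frac{S{\left(54,\frac{1}{77} \right)} - \sqrt{-4599 + A{\left(33 \right)}}}{-69614} = \frac{\left(-5\right) 54 - \sqrt{-4599 + \left(10443 + 33^{2} + 223 \cdot 33\right)}}{-69614} = \left(-270 - \sqrt{-4599 + \left(10443 + 1089 + 7359\right)}\right) \left(- \frac{1}{69614}\right) = \left(-270 - \sqrt{-4599 + 18891}\right) \left(- \frac{1}{69614}\right) = \left(-270 - \sqrt{14292}\right) \left(- \frac{1}{69614}\right) = \left(-270 - 6 \sqrt{397}\right) \left(- \frac{1}{69614}\right) = \frac{135}{34807} + \frac{3 \sqrt{397}}{34807}$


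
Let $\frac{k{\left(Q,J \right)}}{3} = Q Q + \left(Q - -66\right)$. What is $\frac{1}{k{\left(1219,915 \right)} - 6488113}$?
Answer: $- \frac{1}{2026375} \approx -4.9349 \cdot 10^{-7}$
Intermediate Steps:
$k{\left(Q,J \right)} = 198 + 3 Q + 3 Q^{2}$ ($k{\left(Q,J \right)} = 3 \left(Q Q + \left(Q - -66\right)\right) = 3 \left(Q^{2} + \left(Q + 66\right)\right) = 3 \left(Q^{2} + \left(66 + Q\right)\right) = 3 \left(66 + Q + Q^{2}\right) = 198 + 3 Q + 3 Q^{2}$)
$\frac{1}{k{\left(1219,915 \right)} - 6488113} = \frac{1}{\left(198 + 3 \cdot 1219 + 3 \cdot 1219^{2}\right) - 6488113} = \frac{1}{\left(198 + 3657 + 3 \cdot 1485961\right) - 6488113} = \frac{1}{\left(198 + 3657 + 4457883\right) - 6488113} = \frac{1}{4461738 - 6488113} = \frac{1}{-2026375} = - \frac{1}{2026375}$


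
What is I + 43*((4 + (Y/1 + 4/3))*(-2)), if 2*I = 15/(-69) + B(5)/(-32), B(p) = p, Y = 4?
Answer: -3545401/4416 ≈ -802.85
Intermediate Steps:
I = -275/1472 (I = (15/(-69) + 5/(-32))/2 = (15*(-1/69) + 5*(-1/32))/2 = (-5/23 - 5/32)/2 = (1/2)*(-275/736) = -275/1472 ≈ -0.18682)
I + 43*((4 + (Y/1 + 4/3))*(-2)) = -275/1472 + 43*((4 + (4/1 + 4/3))*(-2)) = -275/1472 + 43*((4 + (4*1 + 4*(1/3)))*(-2)) = -275/1472 + 43*((4 + (4 + 4/3))*(-2)) = -275/1472 + 43*((4 + 16/3)*(-2)) = -275/1472 + 43*((28/3)*(-2)) = -275/1472 + 43*(-56/3) = -275/1472 - 2408/3 = -3545401/4416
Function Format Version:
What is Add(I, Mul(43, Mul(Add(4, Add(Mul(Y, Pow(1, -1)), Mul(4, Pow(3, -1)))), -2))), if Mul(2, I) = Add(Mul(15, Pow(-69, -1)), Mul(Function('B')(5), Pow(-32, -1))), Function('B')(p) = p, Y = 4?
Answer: Rational(-3545401, 4416) ≈ -802.85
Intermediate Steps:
I = Rational(-275, 1472) (I = Mul(Rational(1, 2), Add(Mul(15, Pow(-69, -1)), Mul(5, Pow(-32, -1)))) = Mul(Rational(1, 2), Add(Mul(15, Rational(-1, 69)), Mul(5, Rational(-1, 32)))) = Mul(Rational(1, 2), Add(Rational(-5, 23), Rational(-5, 32))) = Mul(Rational(1, 2), Rational(-275, 736)) = Rational(-275, 1472) ≈ -0.18682)
Add(I, Mul(43, Mul(Add(4, Add(Mul(Y, Pow(1, -1)), Mul(4, Pow(3, -1)))), -2))) = Add(Rational(-275, 1472), Mul(43, Mul(Add(4, Add(Mul(4, Pow(1, -1)), Mul(4, Pow(3, -1)))), -2))) = Add(Rational(-275, 1472), Mul(43, Mul(Add(4, Add(Mul(4, 1), Mul(4, Rational(1, 3)))), -2))) = Add(Rational(-275, 1472), Mul(43, Mul(Add(4, Add(4, Rational(4, 3))), -2))) = Add(Rational(-275, 1472), Mul(43, Mul(Add(4, Rational(16, 3)), -2))) = Add(Rational(-275, 1472), Mul(43, Mul(Rational(28, 3), -2))) = Add(Rational(-275, 1472), Mul(43, Rational(-56, 3))) = Add(Rational(-275, 1472), Rational(-2408, 3)) = Rational(-3545401, 4416)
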